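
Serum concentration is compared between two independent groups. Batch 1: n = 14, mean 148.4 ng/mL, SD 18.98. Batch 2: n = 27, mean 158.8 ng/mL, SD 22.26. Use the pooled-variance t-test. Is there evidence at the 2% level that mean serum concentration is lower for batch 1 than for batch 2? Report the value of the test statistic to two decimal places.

-1.49

Let group 1 = batch 1, group 2 = batch 2. H0: μ_1 = μ_2; H1: μ_1 < μ_2 (two-sample pooled-variance t-test, left-tailed).
s_p² = [(14−1)·18.98² + (27−1)·22.26²]/(14+27−2) = 450.419
t = (148.4 − 158.8)/√[450.419·(1/14 + 1/27)] = -1.49
df = n₁ + n₂ − 2 = 39
p-value = P(T ≤ -1.49) ≈ 0.0724
Since p ≈ 0.0724 > α = 0.02, fail to reject H0; the data do not provide sufficient evidence against H0.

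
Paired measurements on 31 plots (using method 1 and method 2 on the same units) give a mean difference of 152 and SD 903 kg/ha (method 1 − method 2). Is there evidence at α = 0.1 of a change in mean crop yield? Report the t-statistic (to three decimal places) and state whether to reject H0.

H0: μ_d = 0; H1: μ_d ≠ 0 (paired t-test on the differences, two-sided).
t = d̄/(s_d/√n) = 152/(903/√31) = 0.937
df = n − 1 = 30
Two-sided p-value ≈ 0.356
Since p ≈ 0.356 > α = 0.1, fail to reject H0; the evidence is not statistically significant.

t = 0.937; fail to reject H0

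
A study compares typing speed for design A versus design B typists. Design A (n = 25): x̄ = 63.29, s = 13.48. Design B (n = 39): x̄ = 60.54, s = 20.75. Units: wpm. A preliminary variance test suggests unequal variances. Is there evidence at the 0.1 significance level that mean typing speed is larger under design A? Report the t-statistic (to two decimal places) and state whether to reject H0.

t = 0.64; fail to reject H0

Let group 1 = design A, group 2 = design B. H0: μ_1 = μ_2; H1: μ_1 > μ_2 (Welch's two-sample t-test, right-tailed).
t = (x̄_1 − x̄_2)/√(s_1²/n_1 + s_2²/n_2) = (63.29 − 60.54)/√(13.48²/25 + 20.75²/39) = 0.64
Welch–Satterthwaite df ≈ 61.97
p-value = P(T ≥ 0.64) ≈ 0.261
Since p ≈ 0.261 > α = 0.1, fail to reject H0; the evidence is not statistically significant.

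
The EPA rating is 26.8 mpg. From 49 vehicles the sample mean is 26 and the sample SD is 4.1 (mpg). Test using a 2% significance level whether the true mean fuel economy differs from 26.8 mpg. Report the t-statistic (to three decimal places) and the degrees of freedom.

H0: μ = 26.8; H1: μ ≠ 26.8 (one-sample t-test, two-sided).
t = (x̄ − μ₀)/(s/√n) = (26 − 26.8)/(4.1/√49) = -1.366
df = n − 1 = 48
Two-sided p-value ≈ 0.1784
Since p ≈ 0.1784 > α = 0.02, fail to reject H0; the data do not provide sufficient evidence against H0.

t = -1.366, df = 48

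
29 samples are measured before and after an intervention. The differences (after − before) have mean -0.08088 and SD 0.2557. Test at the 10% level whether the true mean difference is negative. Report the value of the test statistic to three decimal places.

-1.703

H0: μ_d = 0; H1: μ_d < 0 (paired t-test on the differences, left-tailed).
t = d̄/(s_d/√n) = -0.08088/(0.2557/√29) = -1.703
df = n − 1 = 28
p-value = P(T ≤ -1.703) ≈ 0.050
Since p ≈ 0.050 < α = 0.1, reject H0; the data support H1.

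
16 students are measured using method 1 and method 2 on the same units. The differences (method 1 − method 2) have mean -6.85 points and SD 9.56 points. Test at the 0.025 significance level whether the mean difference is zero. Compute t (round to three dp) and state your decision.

t = -2.866; reject H0

H0: μ_d = 0; H1: μ_d ≠ 0 (paired t-test on the differences, two-sided).
t = d̄/(s_d/√n) = -6.85/(9.56/√16) = -2.866
df = n − 1 = 15
Two-sided p-value ≈ 0.0118
Since p ≈ 0.0118 < α = 0.025, reject H0; the evidence is statistically significant.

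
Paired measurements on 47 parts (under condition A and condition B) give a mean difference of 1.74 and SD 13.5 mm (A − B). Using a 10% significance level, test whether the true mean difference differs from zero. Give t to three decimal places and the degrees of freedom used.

H0: μ_d = 0; H1: μ_d ≠ 0 (paired t-test on the differences, two-sided).
t = d̄/(s_d/√n) = 1.74/(13.5/√47) = 0.884
df = n − 1 = 46
Two-sided p-value ≈ 0.3815
Since p ≈ 0.3815 > α = 0.1, fail to reject H0; the evidence is not statistically significant.

t = 0.884, df = 46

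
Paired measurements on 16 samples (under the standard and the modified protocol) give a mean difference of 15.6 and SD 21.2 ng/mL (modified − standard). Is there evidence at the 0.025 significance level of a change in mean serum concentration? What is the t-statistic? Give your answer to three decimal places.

2.943

H0: μ_d = 0; H1: μ_d ≠ 0 (paired t-test on the differences, two-sided).
t = d̄/(s_d/√n) = 15.6/(21.2/√16) = 2.943
df = n − 1 = 15
Two-sided p-value ≈ 0.0101
Since p ≈ 0.0101 < α = 0.025, reject H0; the evidence is statistically significant.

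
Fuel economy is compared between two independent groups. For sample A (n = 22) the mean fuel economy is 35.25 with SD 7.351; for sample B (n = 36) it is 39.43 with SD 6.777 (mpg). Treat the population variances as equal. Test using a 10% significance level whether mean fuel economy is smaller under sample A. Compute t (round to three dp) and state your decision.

t = -2.207; reject H0

Let group 1 = sample A, group 2 = sample B. H0: μ_1 = μ_2; H1: μ_1 < μ_2 (two-sample pooled-variance t-test, left-tailed).
s_p² = [(22−1)·7.351² + (36−1)·6.777²]/(22+36−2) = 48.9688
t = (35.25 − 39.43)/√[48.9688·(1/22 + 1/36)] = -2.207
df = n₁ + n₂ − 2 = 56
p-value = P(T ≤ -2.207) ≈ 0.016
Since p ≈ 0.016 < α = 0.1, reject H0; the data support H1.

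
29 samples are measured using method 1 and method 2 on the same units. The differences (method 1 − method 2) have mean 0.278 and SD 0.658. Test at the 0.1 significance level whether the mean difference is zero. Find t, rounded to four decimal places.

H0: μ_d = 0; H1: μ_d ≠ 0 (paired t-test on the differences, two-sided).
t = d̄/(s_d/√n) = 0.278/(0.658/√29) = 2.2752
df = n − 1 = 28
Two-sided p-value ≈ 0.0307
Since p ≈ 0.0307 < α = 0.1, reject H0; the data support H1.

2.2752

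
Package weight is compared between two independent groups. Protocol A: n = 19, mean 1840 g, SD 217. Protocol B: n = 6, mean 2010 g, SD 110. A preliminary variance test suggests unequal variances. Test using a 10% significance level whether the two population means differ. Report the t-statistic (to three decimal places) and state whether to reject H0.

Let group 1 = protocol A, group 2 = protocol B. H0: μ_1 = μ_2; H1: μ_1 ≠ μ_2 (Welch's two-sample t-test, two-sided).
t = (x̄_1 − x̄_2)/√(s_1²/n_1 + s_2²/n_2) = (1840 − 2010)/√(217²/19 + 110²/6) = -2.536
Welch–Satterthwaite df ≈ 17.50
Two-sided p-value ≈ 0.021
Since p ≈ 0.021 < α = 0.1, reject H0; the data support H1.

t = -2.536; reject H0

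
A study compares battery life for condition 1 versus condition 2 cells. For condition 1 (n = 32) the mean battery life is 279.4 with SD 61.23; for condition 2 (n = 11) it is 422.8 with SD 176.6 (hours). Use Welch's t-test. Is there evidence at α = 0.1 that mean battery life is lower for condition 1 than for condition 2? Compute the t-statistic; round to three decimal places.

-2.639

Let group 1 = condition 1, group 2 = condition 2. H0: μ_1 = μ_2; H1: μ_1 < μ_2 (Welch's two-sample t-test, left-tailed).
t = (x̄_1 − x̄_2)/√(s_1²/n_1 + s_2²/n_2) = (279.4 − 422.8)/√(61.23²/32 + 176.6²/11) = -2.639
Welch–Satterthwaite df ≈ 10.84
p-value = P(T ≤ -2.639) ≈ 0.012
Since p ≈ 0.012 < α = 0.1, reject H0; the evidence is statistically significant.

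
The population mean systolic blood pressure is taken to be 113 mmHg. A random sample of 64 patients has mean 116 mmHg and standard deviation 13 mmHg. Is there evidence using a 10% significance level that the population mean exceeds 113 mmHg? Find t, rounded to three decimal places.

H0: μ = 113; H1: μ > 113 (one-sample t-test, right-tailed).
t = (x̄ − μ₀)/(s/√n) = (116 − 113)/(13/√64) = 1.846
df = n − 1 = 63
p-value = P(T ≥ 1.846) ≈ 0.0348
Since p ≈ 0.0348 < α = 0.1, reject H0; the evidence is statistically significant.

1.846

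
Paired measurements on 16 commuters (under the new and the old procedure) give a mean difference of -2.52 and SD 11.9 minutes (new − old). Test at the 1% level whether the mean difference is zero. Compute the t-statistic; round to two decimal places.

H0: μ_d = 0; H1: μ_d ≠ 0 (paired t-test on the differences, two-sided).
t = d̄/(s_d/√n) = -2.52/(11.9/√16) = -0.85
df = n − 1 = 15
Two-sided p-value ≈ 0.410
Since p ≈ 0.410 > α = 0.01, fail to reject H0; the data do not provide sufficient evidence against H0.

-0.85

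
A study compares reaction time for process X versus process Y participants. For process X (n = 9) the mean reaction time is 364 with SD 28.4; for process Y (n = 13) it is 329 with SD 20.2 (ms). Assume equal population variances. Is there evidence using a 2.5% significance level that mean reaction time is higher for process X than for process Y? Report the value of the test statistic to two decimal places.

Let group 1 = process X, group 2 = process Y. H0: μ_1 = μ_2; H1: μ_1 > μ_2 (two-sample pooled-variance t-test, right-tailed).
s_p² = [(9−1)·28.4² + (13−1)·20.2²]/(9+13−2) = 567.448
t = (364 − 329)/√[567.448·(1/9 + 1/13)] = 3.39
df = n₁ + n₂ − 2 = 20
p-value = P(T ≥ 3.39) ≈ 0.001
Since p ≈ 0.001 < α = 0.025, reject H0; the evidence is statistically significant.

3.39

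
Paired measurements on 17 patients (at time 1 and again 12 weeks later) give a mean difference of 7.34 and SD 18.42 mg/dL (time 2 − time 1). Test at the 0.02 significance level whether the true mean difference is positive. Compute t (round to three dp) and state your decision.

t = 1.643; fail to reject H0

H0: μ_d = 0; H1: μ_d > 0 (paired t-test on the differences, right-tailed).
t = d̄/(s_d/√n) = 7.34/(18.42/√17) = 1.643
df = n − 1 = 16
p-value = P(T ≥ 1.643) ≈ 0.0599
Since p ≈ 0.0599 > α = 0.02, fail to reject H0; the evidence is not statistically significant.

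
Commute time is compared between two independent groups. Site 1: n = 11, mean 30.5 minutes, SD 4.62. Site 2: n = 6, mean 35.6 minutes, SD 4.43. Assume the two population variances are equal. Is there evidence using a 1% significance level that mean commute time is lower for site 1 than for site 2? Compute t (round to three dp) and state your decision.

t = -2.205; fail to reject H0

Let group 1 = site 1, group 2 = site 2. H0: μ_1 = μ_2; H1: μ_1 < μ_2 (two-sample pooled-variance t-test, left-tailed).
s_p² = [(11−1)·4.62² + (6−1)·4.43²]/(11+6−2) = 20.7712
t = (30.5 − 35.6)/√[20.7712·(1/11 + 1/6)] = -2.205
df = n₁ + n₂ − 2 = 15
p-value = P(T ≤ -2.205) ≈ 0.022
Since p ≈ 0.022 > α = 0.01, fail to reject H0; the evidence is not statistically significant.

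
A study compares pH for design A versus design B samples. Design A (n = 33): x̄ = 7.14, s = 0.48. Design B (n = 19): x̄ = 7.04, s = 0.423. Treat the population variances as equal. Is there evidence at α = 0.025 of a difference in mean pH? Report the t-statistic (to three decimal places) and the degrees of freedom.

Let group 1 = design A, group 2 = design B. H0: μ_1 = μ_2; H1: μ_1 ≠ μ_2 (two-sample pooled-variance t-test, two-sided).
s_p² = [(33−1)·0.48² + (19−1)·0.423²]/(33+19−2) = 0.21187
t = (7.14 − 7.04)/√[0.21187·(1/33 + 1/19)] = 0.754
df = n₁ + n₂ − 2 = 50
Two-sided p-value ≈ 0.4542
Since p ≈ 0.4542 > α = 0.025, fail to reject H0; the data do not provide sufficient evidence against H0.

t = 0.754, df = 50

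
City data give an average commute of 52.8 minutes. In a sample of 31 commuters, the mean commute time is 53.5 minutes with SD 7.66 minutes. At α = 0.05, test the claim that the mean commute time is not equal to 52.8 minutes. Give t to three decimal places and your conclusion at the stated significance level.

t = 0.509; fail to reject H0

H0: μ = 52.8; H1: μ ≠ 52.8 (one-sample t-test, two-sided).
t = (x̄ − μ₀)/(s/√n) = (53.5 − 52.8)/(7.66/√31) = 0.509
df = n − 1 = 30
Two-sided p-value ≈ 0.6146
Since p ≈ 0.6146 > α = 0.05, fail to reject H0; the data do not provide sufficient evidence against H0.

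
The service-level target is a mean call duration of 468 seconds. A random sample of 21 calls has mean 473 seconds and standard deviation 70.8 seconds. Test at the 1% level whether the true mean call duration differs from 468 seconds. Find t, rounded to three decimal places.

0.324

H0: μ = 468; H1: μ ≠ 468 (one-sample t-test, two-sided).
t = (x̄ − μ₀)/(s/√n) = (473 − 468)/(70.8/√21) = 0.324
df = n − 1 = 20
Two-sided p-value ≈ 0.7496
Since p ≈ 0.7496 > α = 0.01, fail to reject H0; the data do not provide sufficient evidence against H0.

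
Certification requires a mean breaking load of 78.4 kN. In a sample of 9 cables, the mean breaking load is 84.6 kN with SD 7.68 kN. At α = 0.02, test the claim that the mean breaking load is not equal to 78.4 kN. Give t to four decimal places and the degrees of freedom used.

H0: μ = 78.4; H1: μ ≠ 78.4 (one-sample t-test, two-sided).
t = (x̄ − μ₀)/(s/√n) = (84.6 − 78.4)/(7.68/√9) = 2.4219
df = n − 1 = 8
Two-sided p-value ≈ 0.042
Since p ≈ 0.042 > α = 0.02, fail to reject H0; the evidence is not statistically significant.

t = 2.4219, df = 8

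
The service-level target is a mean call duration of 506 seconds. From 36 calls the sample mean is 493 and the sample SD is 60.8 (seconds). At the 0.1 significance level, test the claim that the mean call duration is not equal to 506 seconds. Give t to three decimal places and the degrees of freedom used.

H0: μ = 506; H1: μ ≠ 506 (one-sample t-test, two-sided).
t = (x̄ − μ₀)/(s/√n) = (493 − 506)/(60.8/√36) = -1.283
df = n − 1 = 35
Two-sided p-value ≈ 0.2080
Since p ≈ 0.2080 > α = 0.1, fail to reject H0; the evidence is not statistically significant.

t = -1.283, df = 35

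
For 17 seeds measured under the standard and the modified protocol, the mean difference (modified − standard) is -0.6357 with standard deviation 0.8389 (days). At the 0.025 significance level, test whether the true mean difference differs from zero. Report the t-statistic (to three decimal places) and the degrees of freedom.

t = -3.124, df = 16

H0: μ_d = 0; H1: μ_d ≠ 0 (paired t-test on the differences, two-sided).
t = d̄/(s_d/√n) = -0.6357/(0.8389/√17) = -3.124
df = n − 1 = 16
Two-sided p-value ≈ 0.007
Since p ≈ 0.007 < α = 0.025, reject H0; the evidence is statistically significant.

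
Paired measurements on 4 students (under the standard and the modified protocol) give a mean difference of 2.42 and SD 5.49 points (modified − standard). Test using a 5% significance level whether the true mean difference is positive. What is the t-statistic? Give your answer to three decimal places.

0.882

H0: μ_d = 0; H1: μ_d > 0 (paired t-test on the differences, right-tailed).
t = d̄/(s_d/√n) = 2.42/(5.49/√4) = 0.882
df = n − 1 = 3
p-value = P(T ≥ 0.882) ≈ 0.221
Since p ≈ 0.221 > α = 0.05, fail to reject H0; the evidence is not statistically significant.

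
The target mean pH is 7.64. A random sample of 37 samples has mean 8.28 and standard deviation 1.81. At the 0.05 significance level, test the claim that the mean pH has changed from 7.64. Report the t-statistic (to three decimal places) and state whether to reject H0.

t = 2.151; reject H0

H0: μ = 7.64; H1: μ ≠ 7.64 (one-sample t-test, two-sided).
t = (x̄ − μ₀)/(s/√n) = (8.28 − 7.64)/(1.81/√37) = 2.151
df = n − 1 = 36
Two-sided p-value ≈ 0.038
Since p ≈ 0.038 < α = 0.05, reject H0; the data support H1.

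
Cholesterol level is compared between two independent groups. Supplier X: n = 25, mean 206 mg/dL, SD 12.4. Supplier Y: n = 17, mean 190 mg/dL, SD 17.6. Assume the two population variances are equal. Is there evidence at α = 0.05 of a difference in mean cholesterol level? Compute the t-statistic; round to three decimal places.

3.462

Let group 1 = supplier X, group 2 = supplier Y. H0: μ_1 = μ_2; H1: μ_1 ≠ μ_2 (two-sample pooled-variance t-test, two-sided).
s_p² = [(25−1)·12.4² + (17−1)·17.6²]/(25+17−2) = 216.16
t = (206 − 190)/√[216.16·(1/25 + 1/17)] = 3.462
df = n₁ + n₂ − 2 = 40
Two-sided p-value ≈ 0.001
Since p ≈ 0.001 < α = 0.05, reject H0; the evidence is statistically significant.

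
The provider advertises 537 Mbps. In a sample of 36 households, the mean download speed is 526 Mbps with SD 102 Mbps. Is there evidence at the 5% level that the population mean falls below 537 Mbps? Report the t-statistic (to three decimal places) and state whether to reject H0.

t = -0.647; fail to reject H0

H0: μ = 537; H1: μ < 537 (one-sample t-test, left-tailed).
t = (x̄ − μ₀)/(s/√n) = (526 − 537)/(102/√36) = -0.647
df = n − 1 = 35
p-value = P(T ≤ -0.647) ≈ 0.2609
Since p ≈ 0.2609 > α = 0.05, fail to reject H0; the evidence is not statistically significant.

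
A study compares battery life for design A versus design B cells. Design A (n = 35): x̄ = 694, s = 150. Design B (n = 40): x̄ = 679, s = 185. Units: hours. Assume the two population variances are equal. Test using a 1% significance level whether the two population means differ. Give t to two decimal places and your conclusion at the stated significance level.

t = 0.38; fail to reject H0

Let group 1 = design A, group 2 = design B. H0: μ_1 = μ_2; H1: μ_1 ≠ μ_2 (two-sample pooled-variance t-test, two-sided).
s_p² = [(35−1)·150² + (40−1)·185²]/(35+40−2) = 28764
t = (694 − 679)/√[28764·(1/35 + 1/40)] = 0.38
df = n₁ + n₂ − 2 = 73
Two-sided p-value ≈ 0.703
Since p ≈ 0.703 > α = 0.01, fail to reject H0; the evidence is not statistically significant.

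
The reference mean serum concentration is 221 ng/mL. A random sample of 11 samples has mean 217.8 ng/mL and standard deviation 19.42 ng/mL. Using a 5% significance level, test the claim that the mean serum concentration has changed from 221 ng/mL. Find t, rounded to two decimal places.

-0.55

H0: μ = 221; H1: μ ≠ 221 (one-sample t-test, two-sided).
t = (x̄ − μ₀)/(s/√n) = (217.8 − 221)/(19.42/√11) = -0.55
df = n − 1 = 10
Two-sided p-value ≈ 0.597
Since p ≈ 0.597 > α = 0.05, fail to reject H0; the evidence is not statistically significant.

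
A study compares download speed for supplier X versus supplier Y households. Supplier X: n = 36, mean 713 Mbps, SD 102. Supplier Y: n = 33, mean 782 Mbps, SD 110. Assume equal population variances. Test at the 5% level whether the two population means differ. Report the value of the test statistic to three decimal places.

-2.704

Let group 1 = supplier X, group 2 = supplier Y. H0: μ_1 = μ_2; H1: μ_1 ≠ μ_2 (two-sample pooled-variance t-test, two-sided).
s_p² = [(36−1)·102² + (33−1)·110²]/(36+33−2) = 11214
t = (713 − 782)/√[11214·(1/36 + 1/33)] = -2.704
df = n₁ + n₂ − 2 = 67
Two-sided p-value ≈ 0.009
Since p ≈ 0.009 < α = 0.05, reject H0; the data support H1.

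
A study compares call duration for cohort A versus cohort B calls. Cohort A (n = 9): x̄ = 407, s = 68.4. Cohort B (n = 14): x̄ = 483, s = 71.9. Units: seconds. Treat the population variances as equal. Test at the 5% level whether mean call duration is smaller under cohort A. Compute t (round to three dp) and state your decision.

t = -2.520; reject H0

Let group 1 = cohort A, group 2 = cohort B. H0: μ_1 = μ_2; H1: μ_1 < μ_2 (two-sample pooled-variance t-test, left-tailed).
s_p² = [(9−1)·68.4² + (14−1)·71.9²]/(9+14−2) = 4982.54
t = (407 − 483)/√[4982.54·(1/9 + 1/14)] = -2.520
df = n₁ + n₂ − 2 = 21
p-value = P(T ≤ -2.520) ≈ 0.0099
Since p ≈ 0.0099 < α = 0.05, reject H0; the evidence is statistically significant.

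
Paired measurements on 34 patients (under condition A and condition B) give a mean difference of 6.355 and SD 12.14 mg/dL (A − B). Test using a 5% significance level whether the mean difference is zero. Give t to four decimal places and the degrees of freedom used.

H0: μ_d = 0; H1: μ_d ≠ 0 (paired t-test on the differences, two-sided).
t = d̄/(s_d/√n) = 6.355/(12.14/√34) = 3.0524
df = n − 1 = 33
Two-sided p-value ≈ 0.0045
Since p ≈ 0.0045 < α = 0.05, reject H0; the data support H1.

t = 3.0524, df = 33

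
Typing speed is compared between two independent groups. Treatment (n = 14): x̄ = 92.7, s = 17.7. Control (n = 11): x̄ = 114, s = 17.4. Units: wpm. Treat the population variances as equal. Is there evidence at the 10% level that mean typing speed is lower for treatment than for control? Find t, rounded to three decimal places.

Let group 1 = treatment, group 2 = control. H0: μ_1 = μ_2; H1: μ_1 < μ_2 (two-sample pooled-variance t-test, left-tailed).
s_p² = [(14−1)·17.7² + (11−1)·17.4²]/(14+11−2) = 308.712
t = (92.7 − 114)/√[308.712·(1/14 + 1/11)] = -3.009
df = n₁ + n₂ − 2 = 23
p-value = P(T ≤ -3.009) ≈ 0.003
Since p ≈ 0.003 < α = 0.1, reject H0; the data support H1.

-3.009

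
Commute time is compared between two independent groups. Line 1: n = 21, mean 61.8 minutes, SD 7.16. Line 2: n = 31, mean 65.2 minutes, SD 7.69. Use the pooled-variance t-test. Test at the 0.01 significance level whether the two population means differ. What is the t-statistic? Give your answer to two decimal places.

-1.61

Let group 1 = line 1, group 2 = line 2. H0: μ_1 = μ_2; H1: μ_1 ≠ μ_2 (two-sample pooled-variance t-test, two-sided).
s_p² = [(21−1)·7.16² + (31−1)·7.69²]/(21+31−2) = 55.9879
t = (61.8 − 65.2)/√[55.9879·(1/21 + 1/31)] = -1.61
df = n₁ + n₂ − 2 = 50
Two-sided p-value ≈ 0.114
Since p ≈ 0.114 > α = 0.01, fail to reject H0; the data do not provide sufficient evidence against H0.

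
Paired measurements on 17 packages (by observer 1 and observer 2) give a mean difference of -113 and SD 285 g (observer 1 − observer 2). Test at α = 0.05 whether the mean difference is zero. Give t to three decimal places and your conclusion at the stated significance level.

H0: μ_d = 0; H1: μ_d ≠ 0 (paired t-test on the differences, two-sided).
t = d̄/(s_d/√n) = -113/(285/√17) = -1.635
df = n − 1 = 16
Two-sided p-value ≈ 0.1216
Since p ≈ 0.1216 > α = 0.05, fail to reject H0; the data do not provide sufficient evidence against H0.

t = -1.635; fail to reject H0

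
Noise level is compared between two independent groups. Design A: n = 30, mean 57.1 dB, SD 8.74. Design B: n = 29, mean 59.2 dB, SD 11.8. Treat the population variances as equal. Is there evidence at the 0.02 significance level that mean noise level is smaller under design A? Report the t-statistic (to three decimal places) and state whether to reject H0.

Let group 1 = design A, group 2 = design B. H0: μ_1 = μ_2; H1: μ_1 < μ_2 (two-sample pooled-variance t-test, left-tailed).
s_p² = [(30−1)·8.74² + (29−1)·11.8²]/(30+29−2) = 107.262
t = (57.1 − 59.2)/√[107.262·(1/30 + 1/29)] = -0.779
df = n₁ + n₂ − 2 = 57
p-value = P(T ≤ -0.779) ≈ 0.2197
Since p ≈ 0.2197 > α = 0.02, fail to reject H0; the data do not provide sufficient evidence against H0.

t = -0.779; fail to reject H0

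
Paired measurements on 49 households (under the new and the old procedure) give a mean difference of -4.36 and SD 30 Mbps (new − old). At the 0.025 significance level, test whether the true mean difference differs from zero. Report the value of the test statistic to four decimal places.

-1.0173

H0: μ_d = 0; H1: μ_d ≠ 0 (paired t-test on the differences, two-sided).
t = d̄/(s_d/√n) = -4.36/(30/√49) = -1.0173
df = n − 1 = 48
Two-sided p-value ≈ 0.3141
Since p ≈ 0.3141 > α = 0.025, fail to reject H0; the evidence is not statistically significant.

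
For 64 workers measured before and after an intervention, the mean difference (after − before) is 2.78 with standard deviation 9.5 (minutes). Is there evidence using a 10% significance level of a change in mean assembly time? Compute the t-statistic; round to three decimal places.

2.341

H0: μ_d = 0; H1: μ_d ≠ 0 (paired t-test on the differences, two-sided).
t = d̄/(s_d/√n) = 2.78/(9.5/√64) = 2.341
df = n − 1 = 63
Two-sided p-value ≈ 0.022
Since p ≈ 0.022 < α = 0.1, reject H0; the data support H1.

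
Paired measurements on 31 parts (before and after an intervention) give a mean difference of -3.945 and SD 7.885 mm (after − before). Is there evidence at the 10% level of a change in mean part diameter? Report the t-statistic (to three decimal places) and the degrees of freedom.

H0: μ_d = 0; H1: μ_d ≠ 0 (paired t-test on the differences, two-sided).
t = d̄/(s_d/√n) = -3.945/(7.885/√31) = -2.786
df = n − 1 = 30
Two-sided p-value ≈ 0.009
Since p ≈ 0.009 < α = 0.1, reject H0; the evidence is statistically significant.

t = -2.786, df = 30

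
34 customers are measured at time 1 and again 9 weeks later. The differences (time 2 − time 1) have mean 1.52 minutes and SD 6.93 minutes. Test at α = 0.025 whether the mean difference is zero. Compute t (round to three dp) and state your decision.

t = 1.279; fail to reject H0

H0: μ_d = 0; H1: μ_d ≠ 0 (paired t-test on the differences, two-sided).
t = d̄/(s_d/√n) = 1.52/(6.93/√34) = 1.279
df = n − 1 = 33
Two-sided p-value ≈ 0.210
Since p ≈ 0.210 > α = 0.025, fail to reject H0; the data do not provide sufficient evidence against H0.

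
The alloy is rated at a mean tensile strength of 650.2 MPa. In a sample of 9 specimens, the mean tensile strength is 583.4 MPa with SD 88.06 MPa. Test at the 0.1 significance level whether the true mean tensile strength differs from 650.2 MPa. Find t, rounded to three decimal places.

-2.276

H0: μ = 650.2; H1: μ ≠ 650.2 (one-sample t-test, two-sided).
t = (x̄ − μ₀)/(s/√n) = (583.4 − 650.2)/(88.06/√9) = -2.276
df = n − 1 = 8
Two-sided p-value ≈ 0.052
Since p ≈ 0.052 < α = 0.1, reject H0; the data support H1.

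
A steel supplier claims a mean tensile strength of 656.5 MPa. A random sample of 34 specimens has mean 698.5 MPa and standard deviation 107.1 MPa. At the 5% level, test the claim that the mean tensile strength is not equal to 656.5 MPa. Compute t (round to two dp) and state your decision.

t = 2.29; reject H0

H0: μ = 656.5; H1: μ ≠ 656.5 (one-sample t-test, two-sided).
t = (x̄ − μ₀)/(s/√n) = (698.5 − 656.5)/(107.1/√34) = 2.29
df = n − 1 = 33
Two-sided p-value ≈ 0.0288
Since p ≈ 0.0288 < α = 0.05, reject H0; the evidence is statistically significant.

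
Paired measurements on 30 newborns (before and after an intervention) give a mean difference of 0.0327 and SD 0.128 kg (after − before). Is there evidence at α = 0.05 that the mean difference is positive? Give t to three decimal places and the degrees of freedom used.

H0: μ_d = 0; H1: μ_d > 0 (paired t-test on the differences, right-tailed).
t = d̄/(s_d/√n) = 0.0327/(0.128/√30) = 1.399
df = n − 1 = 29
p-value = P(T ≥ 1.399) ≈ 0.086
Since p ≈ 0.086 > α = 0.05, fail to reject H0; the data do not provide sufficient evidence against H0.

t = 1.399, df = 29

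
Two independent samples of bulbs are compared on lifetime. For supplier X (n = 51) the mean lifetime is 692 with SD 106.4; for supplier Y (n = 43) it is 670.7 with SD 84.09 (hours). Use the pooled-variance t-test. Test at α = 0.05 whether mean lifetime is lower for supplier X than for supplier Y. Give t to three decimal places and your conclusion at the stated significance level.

t = 1.062; fail to reject H0

Let group 1 = supplier X, group 2 = supplier Y. H0: μ_1 = μ_2; H1: μ_1 < μ_2 (two-sample pooled-variance t-test, left-tailed).
s_p² = [(51−1)·106.4² + (43−1)·84.09²]/(51+43−2) = 9380.82
t = (692 − 670.7)/√[9380.82·(1/51 + 1/43)] = 1.062
df = n₁ + n₂ − 2 = 92
p-value = P(T ≤ 1.062) ≈ 0.855
Since p ≈ 0.855 > α = 0.05, fail to reject H0; the data do not provide sufficient evidence against H0.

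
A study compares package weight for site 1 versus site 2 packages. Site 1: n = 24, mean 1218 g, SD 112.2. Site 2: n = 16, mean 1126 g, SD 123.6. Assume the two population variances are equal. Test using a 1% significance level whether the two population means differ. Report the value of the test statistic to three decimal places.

Let group 1 = site 1, group 2 = site 2. H0: μ_1 = μ_2; H1: μ_1 ≠ μ_2 (two-sample pooled-variance t-test, two-sided).
s_p² = [(24−1)·112.2² + (16−1)·123.6²]/(24+16−2) = 13649.9
t = (1218 − 1126)/√[13649.9·(1/24 + 1/16)] = 2.440
df = n₁ + n₂ − 2 = 38
Two-sided p-value ≈ 0.0195
Since p ≈ 0.0195 > α = 0.01, fail to reject H0; the evidence is not statistically significant.

2.440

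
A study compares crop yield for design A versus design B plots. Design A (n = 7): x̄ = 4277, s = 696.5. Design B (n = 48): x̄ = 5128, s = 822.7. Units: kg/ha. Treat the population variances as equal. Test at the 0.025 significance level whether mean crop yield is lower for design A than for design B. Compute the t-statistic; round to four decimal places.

Let group 1 = design A, group 2 = design B. H0: μ_1 = μ_2; H1: μ_1 < μ_2 (two-sample pooled-variance t-test, left-tailed).
s_p² = [(7−1)·696.5² + (48−1)·822.7²]/(7+48−2) = 655131
t = (4277 − 5128)/√[655131·(1/7 + 1/48)] = -2.5987
df = n₁ + n₂ − 2 = 53
p-value = P(T ≤ -2.5987) ≈ 0.006
Since p ≈ 0.006 < α = 0.025, reject H0; the data support H1.

-2.5987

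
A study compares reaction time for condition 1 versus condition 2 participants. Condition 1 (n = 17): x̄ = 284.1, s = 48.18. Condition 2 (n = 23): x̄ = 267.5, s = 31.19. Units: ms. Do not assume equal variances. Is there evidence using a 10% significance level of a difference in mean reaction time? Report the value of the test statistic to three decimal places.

Let group 1 = condition 1, group 2 = condition 2. H0: μ_1 = μ_2; H1: μ_1 ≠ μ_2 (Welch's two-sample t-test, two-sided).
t = (x̄_1 − x̄_2)/√(s_1²/n_1 + s_2²/n_2) = (284.1 − 267.5)/√(48.18²/17 + 31.19²/23) = 1.241
Welch–Satterthwaite df ≈ 25.66
Two-sided p-value ≈ 0.226
Since p ≈ 0.226 > α = 0.1, fail to reject H0; the data do not provide sufficient evidence against H0.

1.241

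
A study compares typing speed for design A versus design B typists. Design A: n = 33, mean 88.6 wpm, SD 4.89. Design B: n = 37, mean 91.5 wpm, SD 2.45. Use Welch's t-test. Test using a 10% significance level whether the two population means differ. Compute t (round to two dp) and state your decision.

Let group 1 = design A, group 2 = design B. H0: μ_1 = μ_2; H1: μ_1 ≠ μ_2 (Welch's two-sample t-test, two-sided).
t = (x̄_1 − x̄_2)/√(s_1²/n_1 + s_2²/n_2) = (88.6 − 91.5)/√(4.89²/33 + 2.45²/37) = -3.08
Welch–Satterthwaite df ≈ 45.89
Two-sided p-value ≈ 0.0035
Since p ≈ 0.0035 < α = 0.1, reject H0; the evidence is statistically significant.

t = -3.08; reject H0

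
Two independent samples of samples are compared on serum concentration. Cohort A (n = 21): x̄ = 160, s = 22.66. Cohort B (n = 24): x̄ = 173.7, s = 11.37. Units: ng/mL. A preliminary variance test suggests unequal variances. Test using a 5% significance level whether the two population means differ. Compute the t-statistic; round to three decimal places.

Let group 1 = cohort A, group 2 = cohort B. H0: μ_1 = μ_2; H1: μ_1 ≠ μ_2 (Welch's two-sample t-test, two-sided).
t = (x̄_1 − x̄_2)/√(s_1²/n_1 + s_2²/n_2) = (160 − 173.7)/√(22.66²/21 + 11.37²/24) = -2.508
Welch–Satterthwaite df ≈ 28.58
Two-sided p-value ≈ 0.0181
Since p ≈ 0.0181 < α = 0.05, reject H0; the evidence is statistically significant.

-2.508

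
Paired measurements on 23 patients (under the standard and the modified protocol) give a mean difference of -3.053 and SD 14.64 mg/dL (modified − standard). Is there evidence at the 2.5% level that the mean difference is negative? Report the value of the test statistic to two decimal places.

-1.00

H0: μ_d = 0; H1: μ_d < 0 (paired t-test on the differences, left-tailed).
t = d̄/(s_d/√n) = -3.053/(14.64/√23) = -1.00
df = n − 1 = 22
p-value = P(T ≤ -1.00) ≈ 0.1641
Since p ≈ 0.1641 > α = 0.025, fail to reject H0; the evidence is not statistically significant.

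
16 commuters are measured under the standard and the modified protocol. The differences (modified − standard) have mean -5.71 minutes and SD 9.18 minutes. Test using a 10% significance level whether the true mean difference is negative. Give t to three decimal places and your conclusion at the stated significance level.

H0: μ_d = 0; H1: μ_d < 0 (paired t-test on the differences, left-tailed).
t = d̄/(s_d/√n) = -5.71/(9.18/√16) = -2.488
df = n − 1 = 15
p-value = P(T ≤ -2.488) ≈ 0.0125
Since p ≈ 0.0125 < α = 0.1, reject H0; the evidence is statistically significant.

t = -2.488; reject H0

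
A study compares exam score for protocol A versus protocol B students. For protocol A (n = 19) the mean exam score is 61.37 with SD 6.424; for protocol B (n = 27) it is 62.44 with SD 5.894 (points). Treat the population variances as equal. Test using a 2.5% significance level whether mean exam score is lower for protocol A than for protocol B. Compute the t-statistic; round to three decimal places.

Let group 1 = protocol A, group 2 = protocol B. H0: μ_1 = μ_2; H1: μ_1 < μ_2 (two-sample pooled-variance t-test, left-tailed).
s_p² = [(19−1)·6.424² + (27−1)·5.894²]/(19+27−2) = 37.41
t = (61.37 − 62.44)/√[37.41·(1/19 + 1/27)] = -0.584
df = n₁ + n₂ − 2 = 44
p-value = P(T ≤ -0.584) ≈ 0.2810
Since p ≈ 0.2810 > α = 0.025, fail to reject H0; the data do not provide sufficient evidence against H0.

-0.584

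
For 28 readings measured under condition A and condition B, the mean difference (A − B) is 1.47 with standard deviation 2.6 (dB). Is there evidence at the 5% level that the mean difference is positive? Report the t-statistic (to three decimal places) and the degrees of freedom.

H0: μ_d = 0; H1: μ_d > 0 (paired t-test on the differences, right-tailed).
t = d̄/(s_d/√n) = 1.47/(2.6/√28) = 2.992
df = n − 1 = 27
p-value = P(T ≥ 2.992) ≈ 0.0029
Since p ≈ 0.0029 < α = 0.05, reject H0; the evidence is statistically significant.

t = 2.992, df = 27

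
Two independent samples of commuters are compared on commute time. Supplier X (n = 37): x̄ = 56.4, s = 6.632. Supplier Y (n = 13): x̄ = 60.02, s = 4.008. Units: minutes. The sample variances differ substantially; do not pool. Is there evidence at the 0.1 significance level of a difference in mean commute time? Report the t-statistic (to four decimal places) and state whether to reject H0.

t = -2.3249; reject H0

Let group 1 = supplier X, group 2 = supplier Y. H0: μ_1 = μ_2; H1: μ_1 ≠ μ_2 (Welch's two-sample t-test, two-sided).
t = (x̄_1 − x̄_2)/√(s_1²/n_1 + s_2²/n_2) = (56.4 − 60.02)/√(6.632²/37 + 4.008²/13) = -2.3249
Welch–Satterthwaite df ≈ 35.30
Two-sided p-value ≈ 0.026
Since p ≈ 0.026 < α = 0.1, reject H0; the evidence is statistically significant.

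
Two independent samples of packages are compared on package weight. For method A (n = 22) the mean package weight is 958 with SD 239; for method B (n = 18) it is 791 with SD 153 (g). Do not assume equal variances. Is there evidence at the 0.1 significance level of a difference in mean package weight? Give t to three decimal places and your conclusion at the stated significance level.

t = 2.675; reject H0

Let group 1 = method A, group 2 = method B. H0: μ_1 = μ_2; H1: μ_1 ≠ μ_2 (Welch's two-sample t-test, two-sided).
t = (x̄_1 − x̄_2)/√(s_1²/n_1 + s_2²/n_2) = (958 − 791)/√(239²/22 + 153²/18) = 2.675
Welch–Satterthwaite df ≈ 36.11
Two-sided p-value ≈ 0.011
Since p ≈ 0.011 < α = 0.1, reject H0; the evidence is statistically significant.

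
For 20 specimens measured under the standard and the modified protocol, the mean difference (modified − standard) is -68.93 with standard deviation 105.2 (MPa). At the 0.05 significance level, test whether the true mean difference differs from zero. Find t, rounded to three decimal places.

H0: μ_d = 0; H1: μ_d ≠ 0 (paired t-test on the differences, two-sided).
t = d̄/(s_d/√n) = -68.93/(105.2/√20) = -2.930
df = n − 1 = 19
Two-sided p-value ≈ 0.0086
Since p ≈ 0.0086 < α = 0.05, reject H0; the data support H1.

-2.930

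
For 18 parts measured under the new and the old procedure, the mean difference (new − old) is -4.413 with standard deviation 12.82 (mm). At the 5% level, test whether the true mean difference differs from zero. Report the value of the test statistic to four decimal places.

-1.4604

H0: μ_d = 0; H1: μ_d ≠ 0 (paired t-test on the differences, two-sided).
t = d̄/(s_d/√n) = -4.413/(12.82/√18) = -1.4604
df = n − 1 = 17
Two-sided p-value ≈ 0.1624
Since p ≈ 0.1624 > α = 0.05, fail to reject H0; the data do not provide sufficient evidence against H0.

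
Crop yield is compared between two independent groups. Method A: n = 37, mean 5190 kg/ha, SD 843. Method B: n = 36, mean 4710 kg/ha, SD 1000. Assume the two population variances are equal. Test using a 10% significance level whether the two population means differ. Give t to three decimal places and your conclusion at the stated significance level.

t = 2.220; reject H0

Let group 1 = method A, group 2 = method B. H0: μ_1 = μ_2; H1: μ_1 ≠ μ_2 (two-sample pooled-variance t-test, two-sided).
s_p² = [(37−1)·843² + (36−1)·1000²]/(37+36−2) = 853287
t = (5190 − 4710)/√[853287·(1/37 + 1/36)] = 2.220
df = n₁ + n₂ − 2 = 71
Two-sided p-value ≈ 0.030
Since p ≈ 0.030 < α = 0.1, reject H0; the data support H1.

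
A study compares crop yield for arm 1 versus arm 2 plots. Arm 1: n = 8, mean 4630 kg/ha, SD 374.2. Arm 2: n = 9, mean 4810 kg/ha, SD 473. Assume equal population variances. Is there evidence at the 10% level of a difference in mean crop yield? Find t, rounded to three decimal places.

Let group 1 = arm 1, group 2 = arm 2. H0: μ_1 = μ_2; H1: μ_1 ≠ μ_2 (two-sample pooled-variance t-test, two-sided).
s_p² = [(8−1)·374.2² + (9−1)·473²]/(8+9−2) = 184667
t = (4630 − 4810)/√[184667·(1/8 + 1/9)] = -0.862
df = n₁ + n₂ − 2 = 15
Two-sided p-value ≈ 0.4022
Since p ≈ 0.4022 > α = 0.1, fail to reject H0; the evidence is not statistically significant.

-0.862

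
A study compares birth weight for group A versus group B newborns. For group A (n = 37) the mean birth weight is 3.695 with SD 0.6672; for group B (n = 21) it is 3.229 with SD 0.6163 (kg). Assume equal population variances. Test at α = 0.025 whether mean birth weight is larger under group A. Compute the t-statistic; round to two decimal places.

2.63

Let group 1 = group A, group 2 = group B. H0: μ_1 = μ_2; H1: μ_1 > μ_2 (two-sample pooled-variance t-test, right-tailed).
s_p² = [(37−1)·0.6672² + (21−1)·0.6163²]/(37+21−2) = 0.421824
t = (3.695 − 3.229)/√[0.421824·(1/37 + 1/21)] = 2.63
df = n₁ + n₂ − 2 = 56
p-value = P(T ≥ 2.63) ≈ 0.006
Since p ≈ 0.006 < α = 0.025, reject H0; the data support H1.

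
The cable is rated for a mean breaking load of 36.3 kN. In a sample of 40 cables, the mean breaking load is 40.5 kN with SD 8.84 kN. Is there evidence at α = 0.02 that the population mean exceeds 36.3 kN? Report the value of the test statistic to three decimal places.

H0: μ = 36.3; H1: μ > 36.3 (one-sample t-test, right-tailed).
t = (x̄ − μ₀)/(s/√n) = (40.5 − 36.3)/(8.84/√40) = 3.005
df = n − 1 = 39
p-value = P(T ≥ 3.005) ≈ 0.0023
Since p ≈ 0.0023 < α = 0.02, reject H0; the evidence is statistically significant.

3.005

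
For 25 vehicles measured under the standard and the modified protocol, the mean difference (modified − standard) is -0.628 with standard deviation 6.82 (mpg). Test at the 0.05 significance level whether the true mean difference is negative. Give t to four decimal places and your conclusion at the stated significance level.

H0: μ_d = 0; H1: μ_d < 0 (paired t-test on the differences, left-tailed).
t = d̄/(s_d/√n) = -0.628/(6.82/√25) = -0.4604
df = n − 1 = 24
p-value = P(T ≤ -0.4604) ≈ 0.325
Since p ≈ 0.325 > α = 0.05, fail to reject H0; the data do not provide sufficient evidence against H0.

t = -0.4604; fail to reject H0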